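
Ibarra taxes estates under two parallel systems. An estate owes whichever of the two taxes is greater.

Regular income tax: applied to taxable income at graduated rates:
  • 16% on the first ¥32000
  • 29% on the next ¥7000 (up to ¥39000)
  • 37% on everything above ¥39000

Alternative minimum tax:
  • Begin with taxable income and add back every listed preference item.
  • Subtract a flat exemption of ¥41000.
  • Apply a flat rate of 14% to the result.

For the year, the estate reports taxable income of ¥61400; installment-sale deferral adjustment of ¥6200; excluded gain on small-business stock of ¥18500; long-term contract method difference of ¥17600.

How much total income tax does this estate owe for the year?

Regular income tax:
  ¥32000 × 16% = ¥5120
  ¥7000 × 29% = ¥2030
  ¥22400 × 37% = ¥8288
  → ¥15438

Alternative minimum tax:
  Adjusted income: ¥61400 + ¥6200 + ¥18500 + ¥17600 = ¥103700
  Less exemption ¥41000 → base ¥62700
  ¥62700 × 14% = ¥8778

¥15438 > ¥8778, so the regular income tax governs.

¥15438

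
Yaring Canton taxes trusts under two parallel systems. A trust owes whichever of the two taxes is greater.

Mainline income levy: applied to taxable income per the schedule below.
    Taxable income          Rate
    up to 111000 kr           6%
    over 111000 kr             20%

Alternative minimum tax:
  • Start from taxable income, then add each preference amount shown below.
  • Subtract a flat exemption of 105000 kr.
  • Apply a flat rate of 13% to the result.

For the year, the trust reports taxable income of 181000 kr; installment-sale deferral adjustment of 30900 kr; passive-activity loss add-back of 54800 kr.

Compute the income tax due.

21021 kr

Alternative minimum tax:
  Adjusted income: 181000 kr + 30900 kr + 54800 kr = 266700 kr
  Less exemption 105000 kr → base 161700 kr
  161700 kr × 13% = 21021 kr

Mainline income levy:
  111000 kr × 6% = 6660 kr
  70000 kr × 20% = 14000 kr
  → 20660 kr

21021 kr > 20660 kr, so the alternative minimum tax is the binding amount.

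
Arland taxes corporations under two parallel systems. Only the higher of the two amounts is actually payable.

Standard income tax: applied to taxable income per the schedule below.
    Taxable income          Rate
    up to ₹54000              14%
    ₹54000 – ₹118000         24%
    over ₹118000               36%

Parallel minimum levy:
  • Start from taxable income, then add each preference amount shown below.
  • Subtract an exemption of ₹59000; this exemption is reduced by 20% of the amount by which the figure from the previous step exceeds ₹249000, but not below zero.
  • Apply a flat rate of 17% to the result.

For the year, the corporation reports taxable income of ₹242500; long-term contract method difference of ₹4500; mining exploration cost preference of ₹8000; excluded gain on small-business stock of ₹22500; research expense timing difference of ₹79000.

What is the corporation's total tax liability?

Parallel minimum levy:
  Adjusted income: ₹242500 + ₹4500 + ₹8000 + ₹22500 + ₹79000 = ₹356500
  Exemption: ₹59000 − 20% × (₹356500 − ₹249000) = ₹59000 − ₹21500 = ₹37500
  Base: ₹356500 − ₹37500 = ₹319000
  ₹319000 × 17% = ₹54230

Standard income tax:
  ₹54000 × 14% = ₹7560
  ₹64000 × 24% = ₹15360
  ₹124500 × 36% = ₹44820
  → ₹67740

₹67740 > ₹54230, so the standard income tax governs.

₹67740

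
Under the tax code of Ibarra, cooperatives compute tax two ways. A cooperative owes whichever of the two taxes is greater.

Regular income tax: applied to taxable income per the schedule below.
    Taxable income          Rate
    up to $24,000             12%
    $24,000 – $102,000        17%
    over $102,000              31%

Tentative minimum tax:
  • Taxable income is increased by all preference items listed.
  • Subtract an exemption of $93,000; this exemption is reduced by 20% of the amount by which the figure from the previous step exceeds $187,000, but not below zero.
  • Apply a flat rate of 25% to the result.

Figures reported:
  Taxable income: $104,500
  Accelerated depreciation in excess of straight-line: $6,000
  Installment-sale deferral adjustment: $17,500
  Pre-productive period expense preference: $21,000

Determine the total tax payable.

$16,915

Tentative minimum tax:
  Adjusted income: $104,500 + $6,000 + $17,500 + $21,000 = $149,000
  Exemption: $149,000 ≤ $187,000, so full $93,000 applies
  Base: $149,000 − $93,000 = $56,000
  $56,000 × 25% = $14,000

Regular income tax:
  $24,000 × 12% = $2,880
  $78,000 × 17% = $13,260
  $2,500 × 31% = $775
  → $16,915

$16,915 > $14,000, so the regular income tax governs.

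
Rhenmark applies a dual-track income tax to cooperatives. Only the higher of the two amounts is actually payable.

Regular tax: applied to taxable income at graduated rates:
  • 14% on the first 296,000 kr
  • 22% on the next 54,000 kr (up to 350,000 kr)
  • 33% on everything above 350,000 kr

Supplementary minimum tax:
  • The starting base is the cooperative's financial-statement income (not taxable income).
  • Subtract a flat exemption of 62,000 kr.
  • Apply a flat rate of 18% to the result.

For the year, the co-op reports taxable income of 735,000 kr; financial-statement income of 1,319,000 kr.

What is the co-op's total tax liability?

Supplementary minimum tax:
  Base (financial-statement income): 1,319,000 kr
  Less exemption 62,000 kr → base 1,257,000 kr
  1,257,000 kr × 18% = 226,260 kr

Regular tax:
  296,000 kr × 14% = 41,440 kr
  54,000 kr × 22% = 11,880 kr
  385,000 kr × 33% = 127,050 kr
  → 180,370 kr

226,260 kr > 180,370 kr, so the supplementary minimum tax is the binding amount.

226,260 kr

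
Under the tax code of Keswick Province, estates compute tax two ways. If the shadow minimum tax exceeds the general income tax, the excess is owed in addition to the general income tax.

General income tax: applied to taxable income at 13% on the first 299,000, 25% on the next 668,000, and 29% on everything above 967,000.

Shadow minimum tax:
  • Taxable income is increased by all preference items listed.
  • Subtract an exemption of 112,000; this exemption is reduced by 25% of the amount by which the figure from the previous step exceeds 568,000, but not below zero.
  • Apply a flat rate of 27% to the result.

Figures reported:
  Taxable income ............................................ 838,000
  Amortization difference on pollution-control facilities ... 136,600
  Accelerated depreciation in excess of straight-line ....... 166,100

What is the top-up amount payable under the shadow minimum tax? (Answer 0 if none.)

134,369

Shadow minimum tax:
  Adjusted income: 838,000 + 136,600 + 166,100 = 1,140,700
  Exemption: 25% × (1,140,700 − 568,000) = 143,175 ≥ 112,000, so the exemption is fully phased out
  Base: 1,140,700 − 0 = 1,140,700
  1,140,700 × 27% = 307,989

General income tax:
  299,000 × 13% = 38,870
  539,000 × 25% = 134,750
  → 173,620

Excess of shadow minimum tax over general income tax: 307,989 − 173,620 = 134,369.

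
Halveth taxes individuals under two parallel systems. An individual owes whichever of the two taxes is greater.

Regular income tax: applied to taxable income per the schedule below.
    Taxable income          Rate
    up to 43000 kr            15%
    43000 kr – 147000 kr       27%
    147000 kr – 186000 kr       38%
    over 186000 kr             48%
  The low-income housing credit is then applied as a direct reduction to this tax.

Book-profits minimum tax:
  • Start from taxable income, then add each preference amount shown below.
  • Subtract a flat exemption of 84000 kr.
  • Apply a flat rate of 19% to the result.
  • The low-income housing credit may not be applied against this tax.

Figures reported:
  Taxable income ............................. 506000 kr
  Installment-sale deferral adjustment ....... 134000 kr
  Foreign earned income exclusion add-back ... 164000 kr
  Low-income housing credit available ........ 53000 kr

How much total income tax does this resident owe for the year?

Regular income tax:
  43000 kr × 15% = 6450 kr
  104000 kr × 27% = 28080 kr
  39000 kr × 38% = 14820 kr
  320000 kr × 48% = 153600 kr
  → 202950 kr
  Less low-income housing credit 53000 kr → 149950 kr

Book-profits minimum tax:
  Adjusted income: 506000 kr + 134000 kr + 164000 kr = 804000 kr
  Less exemption 84000 kr → base 720000 kr
  720000 kr × 19% = 136800 kr

149950 kr > 136800 kr, so the regular income tax governs.

149950 kr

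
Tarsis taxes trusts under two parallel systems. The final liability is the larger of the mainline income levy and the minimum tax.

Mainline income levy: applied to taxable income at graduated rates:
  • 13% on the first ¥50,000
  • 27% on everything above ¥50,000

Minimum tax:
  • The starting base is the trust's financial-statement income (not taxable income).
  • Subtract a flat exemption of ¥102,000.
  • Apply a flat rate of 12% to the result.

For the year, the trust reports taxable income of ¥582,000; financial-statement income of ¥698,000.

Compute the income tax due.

Mainline income levy:
  ¥50,000 × 13% = ¥6,500
  ¥532,000 × 27% = ¥143,640
  → ¥150,140

Minimum tax:
  Base (financial-statement income): ¥698,000
  Less exemption ¥102,000 → base ¥596,000
  ¥596,000 × 12% = ¥71,520

¥150,140 > ¥71,520, so the mainline income levy governs.

¥150,140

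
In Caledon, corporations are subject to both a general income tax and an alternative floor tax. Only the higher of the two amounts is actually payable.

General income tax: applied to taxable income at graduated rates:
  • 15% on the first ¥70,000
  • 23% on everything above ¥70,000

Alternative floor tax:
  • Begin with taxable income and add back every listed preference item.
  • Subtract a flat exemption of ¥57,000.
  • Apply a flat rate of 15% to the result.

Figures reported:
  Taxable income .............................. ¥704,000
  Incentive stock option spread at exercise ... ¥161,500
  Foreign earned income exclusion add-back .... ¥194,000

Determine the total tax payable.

¥156,320

Alternative floor tax:
  Adjusted income: ¥704,000 + ¥161,500 + ¥194,000 = ¥1,059,500
  Less exemption ¥57,000 → base ¥1,002,500
  ¥1,002,500 × 15% = ¥150,375

General income tax:
  ¥70,000 × 15% = ¥10,500
  ¥634,000 × 23% = ¥145,820
  → ¥156,320

¥156,320 > ¥150,375, so the general income tax governs.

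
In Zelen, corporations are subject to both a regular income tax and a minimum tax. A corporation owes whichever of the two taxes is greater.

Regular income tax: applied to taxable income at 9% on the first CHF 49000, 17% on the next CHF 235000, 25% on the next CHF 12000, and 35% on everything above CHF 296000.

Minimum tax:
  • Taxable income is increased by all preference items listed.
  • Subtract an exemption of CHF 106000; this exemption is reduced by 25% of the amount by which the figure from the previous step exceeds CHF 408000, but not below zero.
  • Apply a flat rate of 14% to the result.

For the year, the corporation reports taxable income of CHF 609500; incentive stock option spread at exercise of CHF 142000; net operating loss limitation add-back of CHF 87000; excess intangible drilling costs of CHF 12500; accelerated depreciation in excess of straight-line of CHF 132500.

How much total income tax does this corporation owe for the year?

Regular income tax:
  CHF 49000 × 9% = CHF 4410
  CHF 235000 × 17% = CHF 39950
  CHF 12000 × 25% = CHF 3000
  CHF 313500 × 35% = CHF 109725
  → CHF 157085

Minimum tax:
  Adjusted income: CHF 609500 + CHF 142000 + CHF 87000 + CHF 12500 + CHF 132500 = CHF 983500
  Exemption: 25% × (CHF 983500 − CHF 408000) = CHF 143875 ≥ CHF 106000, so the exemption is fully phased out
  Base: CHF 983500 − CHF 0 = CHF 983500
  CHF 983500 × 14% = CHF 137690

CHF 157085 > CHF 137690, so the regular income tax governs.

CHF 157085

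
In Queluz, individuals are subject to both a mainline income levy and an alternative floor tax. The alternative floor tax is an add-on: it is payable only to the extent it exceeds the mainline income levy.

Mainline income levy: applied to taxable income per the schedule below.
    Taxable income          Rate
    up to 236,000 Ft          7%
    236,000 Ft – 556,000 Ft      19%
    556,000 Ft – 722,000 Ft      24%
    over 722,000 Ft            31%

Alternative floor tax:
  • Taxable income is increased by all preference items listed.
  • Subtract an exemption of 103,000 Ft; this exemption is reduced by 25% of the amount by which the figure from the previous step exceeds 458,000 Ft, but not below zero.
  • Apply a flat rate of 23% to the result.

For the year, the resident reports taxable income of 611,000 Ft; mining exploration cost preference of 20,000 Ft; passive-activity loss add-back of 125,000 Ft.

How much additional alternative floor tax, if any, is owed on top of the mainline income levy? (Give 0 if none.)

76,805 Ft

Alternative floor tax:
  Adjusted income: 611,000 Ft + 20,000 Ft + 125,000 Ft = 756,000 Ft
  Exemption: 103,000 Ft − 25% × (756,000 Ft − 458,000 Ft) = 103,000 Ft − 74,500 Ft = 28,500 Ft
  Base: 756,000 Ft − 28,500 Ft = 727,500 Ft
  727,500 Ft × 23% = 167,325 Ft

Mainline income levy:
  236,000 Ft × 7% = 16,520 Ft
  320,000 Ft × 19% = 60,800 Ft
  55,000 Ft × 24% = 13,200 Ft
  → 90,520 Ft

Excess of alternative floor tax over mainline income levy: 167,325 Ft − 90,520 Ft = 76,805 Ft.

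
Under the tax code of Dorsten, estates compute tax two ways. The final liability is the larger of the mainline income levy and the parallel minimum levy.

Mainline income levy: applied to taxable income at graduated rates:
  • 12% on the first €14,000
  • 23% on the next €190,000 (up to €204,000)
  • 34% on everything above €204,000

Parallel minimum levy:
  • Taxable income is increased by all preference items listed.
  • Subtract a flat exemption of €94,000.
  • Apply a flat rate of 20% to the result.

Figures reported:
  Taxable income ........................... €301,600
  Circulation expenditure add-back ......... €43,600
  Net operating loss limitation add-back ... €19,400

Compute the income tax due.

€78,564

Parallel minimum levy:
  Adjusted income: €301,600 + €43,600 + €19,400 = €364,600
  Less exemption €94,000 → base €270,600
  €270,600 × 20% = €54,120

Mainline income levy:
  €14,000 × 12% = €1,680
  €190,000 × 23% = €43,700
  €97,600 × 34% = €33,184
  → €78,564

€78,564 > €54,120, so the mainline income levy governs.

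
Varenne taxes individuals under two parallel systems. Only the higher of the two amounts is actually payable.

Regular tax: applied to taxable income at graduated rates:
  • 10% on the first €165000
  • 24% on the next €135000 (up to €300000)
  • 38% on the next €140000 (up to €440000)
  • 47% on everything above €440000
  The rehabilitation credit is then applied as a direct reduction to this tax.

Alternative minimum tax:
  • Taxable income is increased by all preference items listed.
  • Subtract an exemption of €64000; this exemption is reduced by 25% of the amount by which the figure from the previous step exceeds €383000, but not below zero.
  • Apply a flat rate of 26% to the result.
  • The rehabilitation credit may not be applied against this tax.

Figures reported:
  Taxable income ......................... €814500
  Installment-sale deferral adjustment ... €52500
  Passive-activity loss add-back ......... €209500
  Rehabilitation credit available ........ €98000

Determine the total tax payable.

Alternative minimum tax:
  Adjusted income: €814500 + €52500 + €209500 = €1076500
  Exemption: 25% × (€1076500 − €383000) = €173375 ≥ €64000, so the exemption is fully phased out
  Base: €1076500 − €0 = €1076500
  €1076500 × 26% = €279890

Regular tax:
  €165000 × 10% = €16500
  €135000 × 24% = €32400
  €140000 × 38% = €53200
  €374500 × 47% = €176015
  → €278115
  Less rehabilitation credit €98000 → €180115

€279890 > €180115, so the alternative minimum tax is the binding amount.

€279890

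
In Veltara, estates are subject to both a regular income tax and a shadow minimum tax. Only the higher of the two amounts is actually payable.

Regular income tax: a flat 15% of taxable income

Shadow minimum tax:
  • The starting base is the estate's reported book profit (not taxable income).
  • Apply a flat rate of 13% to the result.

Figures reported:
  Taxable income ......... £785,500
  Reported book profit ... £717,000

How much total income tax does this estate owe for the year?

£117,825

Regular income tax:
  £785,500 × 15% = £117,825

Shadow minimum tax:
  Base (reported book profit): £717,000
  £717,000 × 13% = £93,210

£117,825 > £93,210, so the regular income tax governs.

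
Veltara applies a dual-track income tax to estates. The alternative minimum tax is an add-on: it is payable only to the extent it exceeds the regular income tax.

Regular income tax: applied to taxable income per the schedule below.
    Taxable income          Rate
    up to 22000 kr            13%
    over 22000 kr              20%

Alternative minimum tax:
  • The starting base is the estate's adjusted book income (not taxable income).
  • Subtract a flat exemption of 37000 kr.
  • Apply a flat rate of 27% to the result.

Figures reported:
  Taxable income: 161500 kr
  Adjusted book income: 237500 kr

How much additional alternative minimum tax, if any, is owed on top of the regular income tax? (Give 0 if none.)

Regular income tax:
  22000 kr × 13% = 2860 kr
  139500 kr × 20% = 27900 kr
  → 30760 kr

Alternative minimum tax:
  Base (adjusted book income): 237500 kr
  Less exemption 37000 kr → base 200500 kr
  200500 kr × 27% = 54135 kr

Excess of alternative minimum tax over regular income tax: 54135 kr − 30760 kr = 23375 kr.

23375 kr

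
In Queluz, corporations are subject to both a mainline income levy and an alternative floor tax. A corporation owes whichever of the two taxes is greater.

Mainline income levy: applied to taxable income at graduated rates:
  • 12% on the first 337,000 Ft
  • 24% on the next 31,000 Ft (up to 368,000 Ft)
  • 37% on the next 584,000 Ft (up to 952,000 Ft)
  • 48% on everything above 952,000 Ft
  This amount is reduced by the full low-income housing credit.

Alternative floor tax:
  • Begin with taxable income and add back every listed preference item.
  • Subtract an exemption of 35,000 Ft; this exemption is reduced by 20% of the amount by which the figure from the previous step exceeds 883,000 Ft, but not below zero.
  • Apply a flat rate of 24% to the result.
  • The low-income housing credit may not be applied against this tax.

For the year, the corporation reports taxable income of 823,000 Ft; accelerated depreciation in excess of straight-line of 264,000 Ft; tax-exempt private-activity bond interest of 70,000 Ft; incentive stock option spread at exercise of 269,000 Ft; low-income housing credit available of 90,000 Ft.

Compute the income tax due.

Mainline income levy:
  337,000 Ft × 12% = 40,440 Ft
  31,000 Ft × 24% = 7,440 Ft
  455,000 Ft × 37% = 168,350 Ft
  → 216,230 Ft
  Less low-income housing credit 90,000 Ft → 126,230 Ft

Alternative floor tax:
  Adjusted income: 823,000 Ft + 264,000 Ft + 70,000 Ft + 269,000 Ft = 1,426,000 Ft
  Exemption: 20% × (1,426,000 Ft − 883,000 Ft) = 108,600 Ft ≥ 35,000 Ft, so the exemption is fully phased out
  Base: 1,426,000 Ft − 0 Ft = 1,426,000 Ft
  1,426,000 Ft × 24% = 342,240 Ft

342,240 Ft > 126,230 Ft, so the alternative floor tax is the binding amount.

342,240 Ft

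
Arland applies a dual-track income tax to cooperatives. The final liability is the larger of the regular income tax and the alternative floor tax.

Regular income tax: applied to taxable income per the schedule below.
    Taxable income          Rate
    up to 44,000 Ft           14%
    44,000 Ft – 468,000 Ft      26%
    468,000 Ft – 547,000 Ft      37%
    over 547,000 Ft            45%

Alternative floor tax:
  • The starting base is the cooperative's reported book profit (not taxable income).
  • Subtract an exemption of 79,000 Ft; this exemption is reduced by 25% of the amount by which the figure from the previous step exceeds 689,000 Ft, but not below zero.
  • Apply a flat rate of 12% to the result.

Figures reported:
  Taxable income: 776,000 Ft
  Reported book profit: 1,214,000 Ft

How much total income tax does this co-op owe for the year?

Regular income tax:
  44,000 Ft × 14% = 6,160 Ft
  424,000 Ft × 26% = 110,240 Ft
  79,000 Ft × 37% = 29,230 Ft
  229,000 Ft × 45% = 103,050 Ft
  → 248,680 Ft

Alternative floor tax:
  Base (reported book profit): 1,214,000 Ft
  Exemption: 25% × (1,214,000 Ft − 689,000 Ft) = 131,250 Ft ≥ 79,000 Ft, so the exemption is fully phased out
  Base: 1,214,000 Ft − 0 Ft = 1,214,000 Ft
  1,214,000 Ft × 12% = 145,680 Ft

248,680 Ft > 145,680 Ft, so the regular income tax governs.

248,680 Ft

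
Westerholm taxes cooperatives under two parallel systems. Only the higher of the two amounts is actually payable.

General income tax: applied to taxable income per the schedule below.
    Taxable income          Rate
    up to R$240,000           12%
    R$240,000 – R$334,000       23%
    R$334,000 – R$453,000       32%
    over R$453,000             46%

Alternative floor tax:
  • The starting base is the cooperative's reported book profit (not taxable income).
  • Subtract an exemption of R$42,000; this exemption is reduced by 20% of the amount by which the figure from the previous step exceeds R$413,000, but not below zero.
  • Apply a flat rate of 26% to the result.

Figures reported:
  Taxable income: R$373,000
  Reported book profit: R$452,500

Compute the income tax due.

General income tax:
  R$240,000 × 12% = R$28,800
  R$94,000 × 23% = R$21,620
  R$39,000 × 32% = R$12,480
  → R$62,900

Alternative floor tax:
  Base (reported book profit): R$452,500
  Exemption: R$42,000 − 20% × (R$452,500 − R$413,000) = R$42,000 − R$7,900 = R$34,100
  Base: R$452,500 − R$34,100 = R$418,400
  R$418,400 × 26% = R$108,784

R$108,784 > R$62,900, so the alternative floor tax is the binding amount.

R$108,784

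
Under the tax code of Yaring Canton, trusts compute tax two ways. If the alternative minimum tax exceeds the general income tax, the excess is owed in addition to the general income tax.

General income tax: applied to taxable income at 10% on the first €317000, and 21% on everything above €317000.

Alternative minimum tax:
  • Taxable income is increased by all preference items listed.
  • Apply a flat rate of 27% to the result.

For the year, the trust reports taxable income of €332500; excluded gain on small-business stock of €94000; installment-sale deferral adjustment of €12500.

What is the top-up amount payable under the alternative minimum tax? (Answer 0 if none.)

Alternative minimum tax:
  Adjusted income: €332500 + €94000 + €12500 = €439000
  €439000 × 27% = €118530

General income tax:
  €317000 × 10% = €31700
  €15500 × 21% = €3255
  → €34955

Excess of alternative minimum tax over general income tax: €118530 − €34955 = €83575.

€83575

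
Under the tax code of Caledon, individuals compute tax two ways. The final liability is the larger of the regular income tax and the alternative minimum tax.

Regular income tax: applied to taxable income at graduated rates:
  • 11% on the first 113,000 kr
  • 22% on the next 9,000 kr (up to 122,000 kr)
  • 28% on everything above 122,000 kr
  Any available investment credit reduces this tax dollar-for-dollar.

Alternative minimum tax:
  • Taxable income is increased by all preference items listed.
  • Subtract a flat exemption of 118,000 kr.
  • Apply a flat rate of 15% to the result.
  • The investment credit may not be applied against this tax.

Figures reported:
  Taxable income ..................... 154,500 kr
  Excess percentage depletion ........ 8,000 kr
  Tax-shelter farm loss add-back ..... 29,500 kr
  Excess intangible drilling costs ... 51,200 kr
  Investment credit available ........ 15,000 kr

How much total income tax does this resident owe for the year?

Regular income tax:
  113,000 kr × 11% = 12,430 kr
  9,000 kr × 22% = 1,980 kr
  32,500 kr × 28% = 9,100 kr
  → 23,510 kr
  Less investment credit 15,000 kr → 8,510 kr

Alternative minimum tax:
  Adjusted income: 154,500 kr + 8,000 kr + 29,500 kr + 51,200 kr = 243,200 kr
  Less exemption 118,000 kr → base 125,200 kr
  125,200 kr × 15% = 18,780 kr

18,780 kr > 8,510 kr, so the alternative minimum tax is the binding amount.

18,780 kr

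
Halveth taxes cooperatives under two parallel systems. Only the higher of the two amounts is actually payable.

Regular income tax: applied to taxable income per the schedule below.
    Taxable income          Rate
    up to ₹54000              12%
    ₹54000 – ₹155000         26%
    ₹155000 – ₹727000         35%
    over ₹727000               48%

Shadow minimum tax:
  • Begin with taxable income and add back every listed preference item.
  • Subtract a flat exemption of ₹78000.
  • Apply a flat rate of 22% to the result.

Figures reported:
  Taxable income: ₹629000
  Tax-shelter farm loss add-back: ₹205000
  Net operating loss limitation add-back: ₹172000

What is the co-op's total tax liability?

Shadow minimum tax:
  Adjusted income: ₹629000 + ₹205000 + ₹172000 = ₹1006000
  Less exemption ₹78000 → base ₹928000
  ₹928000 × 22% = ₹204160

Regular income tax:
  ₹54000 × 12% = ₹6480
  ₹101000 × 26% = ₹26260
  ₹474000 × 35% = ₹165900
  → ₹198640

₹204160 > ₹198640, so the shadow minimum tax is the binding amount.

₹204160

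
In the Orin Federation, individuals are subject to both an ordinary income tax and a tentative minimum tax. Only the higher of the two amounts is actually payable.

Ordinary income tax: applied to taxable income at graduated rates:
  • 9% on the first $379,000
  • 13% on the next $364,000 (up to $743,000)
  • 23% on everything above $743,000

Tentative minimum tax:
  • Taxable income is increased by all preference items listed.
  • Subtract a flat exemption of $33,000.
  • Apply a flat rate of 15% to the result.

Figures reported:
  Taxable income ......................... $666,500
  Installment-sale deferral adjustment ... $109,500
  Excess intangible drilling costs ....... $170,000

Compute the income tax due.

Tentative minimum tax:
  Adjusted income: $666,500 + $109,500 + $170,000 = $946,000
  Less exemption $33,000 → base $913,000
  $913,000 × 15% = $136,950

Ordinary income tax:
  $379,000 × 9% = $34,110
  $287,500 × 13% = $37,375
  → $71,485

$136,950 > $71,485, so the tentative minimum tax is the binding amount.

$136,950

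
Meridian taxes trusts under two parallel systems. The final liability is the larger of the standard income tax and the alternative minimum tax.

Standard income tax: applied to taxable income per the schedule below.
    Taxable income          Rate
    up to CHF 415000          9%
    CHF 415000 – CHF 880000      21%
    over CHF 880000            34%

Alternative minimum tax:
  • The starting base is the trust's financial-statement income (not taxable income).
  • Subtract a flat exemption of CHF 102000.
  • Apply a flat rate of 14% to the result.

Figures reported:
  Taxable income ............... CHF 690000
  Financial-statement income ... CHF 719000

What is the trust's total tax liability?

Standard income tax:
  CHF 415000 × 9% = CHF 37350
  CHF 275000 × 21% = CHF 57750
  → CHF 95100

Alternative minimum tax:
  Base (financial-statement income): CHF 719000
  Less exemption CHF 102000 → base CHF 617000
  CHF 617000 × 14% = CHF 86380

CHF 95100 > CHF 86380, so the standard income tax governs.

CHF 95100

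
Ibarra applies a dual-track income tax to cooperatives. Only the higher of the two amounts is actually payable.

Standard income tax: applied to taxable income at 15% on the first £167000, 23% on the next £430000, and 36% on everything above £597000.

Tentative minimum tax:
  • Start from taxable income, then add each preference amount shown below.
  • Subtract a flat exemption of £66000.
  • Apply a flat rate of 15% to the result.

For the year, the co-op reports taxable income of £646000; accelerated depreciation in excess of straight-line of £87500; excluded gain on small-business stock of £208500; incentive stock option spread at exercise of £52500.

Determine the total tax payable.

Tentative minimum tax:
  Adjusted income: £646000 + £87500 + £208500 + £52500 = £994500
  Less exemption £66000 → base £928500
  £928500 × 15% = £139275

Standard income tax:
  £167000 × 15% = £25050
  £430000 × 23% = £98900
  £49000 × 36% = £17640
  → £141590

£141590 > £139275, so the standard income tax governs.

£141590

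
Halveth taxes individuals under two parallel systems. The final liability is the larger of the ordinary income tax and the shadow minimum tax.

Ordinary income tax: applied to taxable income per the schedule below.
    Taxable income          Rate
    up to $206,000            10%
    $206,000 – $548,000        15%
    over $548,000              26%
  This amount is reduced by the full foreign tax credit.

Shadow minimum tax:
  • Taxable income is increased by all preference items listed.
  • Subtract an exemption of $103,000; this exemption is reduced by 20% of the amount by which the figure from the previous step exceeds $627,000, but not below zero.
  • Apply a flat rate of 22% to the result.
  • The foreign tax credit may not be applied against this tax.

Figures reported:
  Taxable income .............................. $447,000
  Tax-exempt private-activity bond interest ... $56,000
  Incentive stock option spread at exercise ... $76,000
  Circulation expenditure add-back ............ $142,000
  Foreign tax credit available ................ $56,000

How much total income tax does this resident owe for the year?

$140,096

Ordinary income tax:
  $206,000 × 10% = $20,600
  $241,000 × 15% = $36,150
  → $56,750
  Less foreign tax credit $56,000 → $750

Shadow minimum tax:
  Adjusted income: $447,000 + $56,000 + $76,000 + $142,000 = $721,000
  Exemption: $103,000 − 20% × ($721,000 − $627,000) = $103,000 − $18,800 = $84,200
  Base: $721,000 − $84,200 = $636,800
  $636,800 × 22% = $140,096

$140,096 > $750, so the shadow minimum tax is the binding amount.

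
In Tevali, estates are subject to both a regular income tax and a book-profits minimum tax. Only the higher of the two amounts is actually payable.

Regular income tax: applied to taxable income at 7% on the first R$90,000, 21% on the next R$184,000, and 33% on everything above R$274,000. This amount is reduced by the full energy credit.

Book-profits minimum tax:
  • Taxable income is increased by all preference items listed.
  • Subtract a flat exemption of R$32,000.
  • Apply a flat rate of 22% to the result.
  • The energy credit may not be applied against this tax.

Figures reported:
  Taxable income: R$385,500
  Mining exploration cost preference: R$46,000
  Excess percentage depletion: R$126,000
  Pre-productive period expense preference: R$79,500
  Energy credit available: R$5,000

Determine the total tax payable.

R$133,100

Book-profits minimum tax:
  Adjusted income: R$385,500 + R$46,000 + R$126,000 + R$79,500 = R$637,000
  Less exemption R$32,000 → base R$605,000
  R$605,000 × 22% = R$133,100

Regular income tax:
  R$90,000 × 7% = R$6,300
  R$184,000 × 21% = R$38,640
  R$111,500 × 33% = R$36,795
  → R$81,735
  Less energy credit R$5,000 → R$76,735

R$133,100 > R$76,735, so the book-profits minimum tax is the binding amount.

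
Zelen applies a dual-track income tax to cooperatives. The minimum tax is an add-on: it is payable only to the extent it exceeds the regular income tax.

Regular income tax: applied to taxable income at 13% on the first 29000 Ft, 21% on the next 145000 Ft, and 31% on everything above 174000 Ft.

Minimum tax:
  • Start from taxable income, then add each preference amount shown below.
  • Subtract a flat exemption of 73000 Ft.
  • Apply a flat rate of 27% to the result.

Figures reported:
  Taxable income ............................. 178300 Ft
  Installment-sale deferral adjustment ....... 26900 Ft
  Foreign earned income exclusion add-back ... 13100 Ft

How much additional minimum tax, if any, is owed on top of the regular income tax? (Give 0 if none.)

Minimum tax:
  Adjusted income: 178300 Ft + 26900 Ft + 13100 Ft = 218300 Ft
  Less exemption 73000 Ft → base 145300 Ft
  145300 Ft × 27% = 39231 Ft

Regular income tax:
  29000 Ft × 13% = 3770 Ft
  145000 Ft × 21% = 30450 Ft
  4300 Ft × 31% = 1333 Ft
  → 35553 Ft

Excess of minimum tax over regular income tax: 39231 Ft − 35553 Ft = 3678 Ft.

3678 Ft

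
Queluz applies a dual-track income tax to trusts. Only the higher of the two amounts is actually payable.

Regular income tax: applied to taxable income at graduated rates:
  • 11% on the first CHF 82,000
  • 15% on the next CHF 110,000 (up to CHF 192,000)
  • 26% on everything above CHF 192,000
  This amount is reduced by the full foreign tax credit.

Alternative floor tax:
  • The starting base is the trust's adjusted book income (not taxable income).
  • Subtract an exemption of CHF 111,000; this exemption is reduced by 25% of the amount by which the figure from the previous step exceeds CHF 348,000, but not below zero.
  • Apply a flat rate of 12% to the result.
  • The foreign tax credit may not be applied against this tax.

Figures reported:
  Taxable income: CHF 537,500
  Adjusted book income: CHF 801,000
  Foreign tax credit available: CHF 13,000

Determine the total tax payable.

CHF 102,350

Regular income tax:
  CHF 82,000 × 11% = CHF 9,020
  CHF 110,000 × 15% = CHF 16,500
  CHF 345,500 × 26% = CHF 89,830
  → CHF 115,350
  Less foreign tax credit CHF 13,000 → CHF 102,350

Alternative floor tax:
  Base (adjusted book income): CHF 801,000
  Exemption: 25% × (CHF 801,000 − CHF 348,000) = CHF 113,250 ≥ CHF 111,000, so the exemption is fully phased out
  Base: CHF 801,000 − CHF 0 = CHF 801,000
  CHF 801,000 × 12% = CHF 96,120

CHF 102,350 > CHF 96,120, so the regular income tax governs.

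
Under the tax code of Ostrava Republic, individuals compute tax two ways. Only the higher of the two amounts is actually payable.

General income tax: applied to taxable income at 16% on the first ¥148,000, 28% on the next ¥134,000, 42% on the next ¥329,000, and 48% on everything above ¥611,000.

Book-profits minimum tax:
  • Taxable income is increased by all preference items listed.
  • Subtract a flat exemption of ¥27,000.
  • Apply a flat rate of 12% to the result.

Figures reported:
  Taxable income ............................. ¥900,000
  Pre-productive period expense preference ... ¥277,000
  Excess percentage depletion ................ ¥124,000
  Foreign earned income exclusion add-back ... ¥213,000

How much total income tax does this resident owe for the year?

Book-profits minimum tax:
  Adjusted income: ¥900,000 + ¥277,000 + ¥124,000 + ¥213,000 = ¥1,514,000
  Less exemption ¥27,000 → base ¥1,487,000
  ¥1,487,000 × 12% = ¥178,440

General income tax:
  ¥148,000 × 16% = ¥23,680
  ¥134,000 × 28% = ¥37,520
  ¥329,000 × 42% = ¥138,180
  ¥289,000 × 48% = ¥138,720
  → ¥338,100

¥338,100 > ¥178,440, so the general income tax governs.

¥338,100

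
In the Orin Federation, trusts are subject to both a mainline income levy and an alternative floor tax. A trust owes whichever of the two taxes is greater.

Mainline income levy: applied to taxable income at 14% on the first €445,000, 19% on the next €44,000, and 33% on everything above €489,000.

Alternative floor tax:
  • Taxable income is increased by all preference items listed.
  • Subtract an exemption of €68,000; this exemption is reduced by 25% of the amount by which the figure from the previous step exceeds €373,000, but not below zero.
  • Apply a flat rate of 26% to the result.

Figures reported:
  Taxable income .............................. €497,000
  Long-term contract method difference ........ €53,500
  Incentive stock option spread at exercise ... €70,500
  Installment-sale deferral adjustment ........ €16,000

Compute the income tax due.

€165,100

Mainline income levy:
  €445,000 × 14% = €62,300
  €44,000 × 19% = €8,360
  €8,000 × 33% = €2,640
  → €73,300

Alternative floor tax:
  Adjusted income: €497,000 + €53,500 + €70,500 + €16,000 = €637,000
  Exemption: €68,000 − 25% × (€637,000 − €373,000) = €68,000 − €66,000 = €2,000
  Base: €637,000 − €2,000 = €635,000
  €635,000 × 26% = €165,100

€165,100 > €73,300, so the alternative floor tax is the binding amount.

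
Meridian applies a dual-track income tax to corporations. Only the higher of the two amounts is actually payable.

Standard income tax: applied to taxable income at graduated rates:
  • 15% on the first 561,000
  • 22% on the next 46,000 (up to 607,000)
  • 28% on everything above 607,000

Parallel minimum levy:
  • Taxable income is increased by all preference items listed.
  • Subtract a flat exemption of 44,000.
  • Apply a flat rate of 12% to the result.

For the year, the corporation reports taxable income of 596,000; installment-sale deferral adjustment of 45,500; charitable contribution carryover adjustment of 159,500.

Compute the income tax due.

Parallel minimum levy:
  Adjusted income: 596,000 + 45,500 + 159,500 = 801,000
  Less exemption 44,000 → base 757,000
  757,000 × 12% = 90,840

Standard income tax:
  561,000 × 15% = 84,150
  35,000 × 22% = 7,700
  → 91,850

91,850 > 90,840, so the standard income tax governs.

91,850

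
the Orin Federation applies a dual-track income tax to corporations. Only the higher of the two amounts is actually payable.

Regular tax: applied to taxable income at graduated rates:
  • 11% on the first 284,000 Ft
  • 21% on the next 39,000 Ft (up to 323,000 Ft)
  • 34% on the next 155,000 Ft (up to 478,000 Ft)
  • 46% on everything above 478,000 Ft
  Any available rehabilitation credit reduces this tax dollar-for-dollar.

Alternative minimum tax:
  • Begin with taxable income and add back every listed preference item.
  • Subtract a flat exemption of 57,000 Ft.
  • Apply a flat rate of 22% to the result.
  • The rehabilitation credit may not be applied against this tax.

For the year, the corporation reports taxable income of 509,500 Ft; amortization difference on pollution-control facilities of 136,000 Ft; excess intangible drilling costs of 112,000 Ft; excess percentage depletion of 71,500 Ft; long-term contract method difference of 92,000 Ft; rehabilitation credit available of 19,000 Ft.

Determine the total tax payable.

190,080 Ft

Alternative minimum tax:
  Adjusted income: 509,500 Ft + 136,000 Ft + 112,000 Ft + 71,500 Ft + 92,000 Ft = 921,000 Ft
  Less exemption 57,000 Ft → base 864,000 Ft
  864,000 Ft × 22% = 190,080 Ft

Regular tax:
  284,000 Ft × 11% = 31,240 Ft
  39,000 Ft × 21% = 8,190 Ft
  155,000 Ft × 34% = 52,700 Ft
  31,500 Ft × 46% = 14,490 Ft
  → 106,620 Ft
  Less rehabilitation credit 19,000 Ft → 87,620 Ft

190,080 Ft > 87,620 Ft, so the alternative minimum tax is the binding amount.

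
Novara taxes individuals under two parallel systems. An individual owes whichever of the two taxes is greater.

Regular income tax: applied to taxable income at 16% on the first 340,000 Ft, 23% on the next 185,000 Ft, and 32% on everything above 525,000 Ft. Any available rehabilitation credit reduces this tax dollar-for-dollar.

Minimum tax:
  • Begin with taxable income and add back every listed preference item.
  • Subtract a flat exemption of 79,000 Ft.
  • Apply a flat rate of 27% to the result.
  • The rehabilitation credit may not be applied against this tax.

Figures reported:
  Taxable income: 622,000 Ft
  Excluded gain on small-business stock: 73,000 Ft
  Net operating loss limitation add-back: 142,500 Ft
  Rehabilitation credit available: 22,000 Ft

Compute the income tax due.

204,795 Ft

Regular income tax:
  340,000 Ft × 16% = 54,400 Ft
  185,000 Ft × 23% = 42,550 Ft
  97,000 Ft × 32% = 31,040 Ft
  → 127,990 Ft
  Less rehabilitation credit 22,000 Ft → 105,990 Ft

Minimum tax:
  Adjusted income: 622,000 Ft + 73,000 Ft + 142,500 Ft = 837,500 Ft
  Less exemption 79,000 Ft → base 758,500 Ft
  758,500 Ft × 27% = 204,795 Ft

204,795 Ft > 105,990 Ft, so the minimum tax is the binding amount.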